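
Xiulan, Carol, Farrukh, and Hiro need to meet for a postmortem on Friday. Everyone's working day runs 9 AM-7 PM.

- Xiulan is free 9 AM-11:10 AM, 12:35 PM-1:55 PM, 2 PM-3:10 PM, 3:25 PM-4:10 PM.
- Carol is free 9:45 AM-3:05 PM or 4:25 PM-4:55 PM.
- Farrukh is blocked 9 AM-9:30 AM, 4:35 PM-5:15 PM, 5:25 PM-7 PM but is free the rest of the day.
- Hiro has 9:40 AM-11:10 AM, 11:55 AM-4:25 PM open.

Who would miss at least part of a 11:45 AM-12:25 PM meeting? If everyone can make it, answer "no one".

Xiulan free: 09:00-11:10, 12:35-13:55, 14:00-15:10, 15:25-16:10.
Carol free: 09:45-15:05, 16:25-16:55.
Farrukh free: 09:30-16:35, 17:15-17:25 (invert busy blocks within the working day).
Hiro free: 09:40-11:10, 11:55-16:25.
Xiulan: not fully free for 11:45-12:25. Carol: free for 11:45-12:25. Farrukh: free for 11:45-12:25. Hiro: not fully free for 11:45-12:25.

Hiro, Xiulan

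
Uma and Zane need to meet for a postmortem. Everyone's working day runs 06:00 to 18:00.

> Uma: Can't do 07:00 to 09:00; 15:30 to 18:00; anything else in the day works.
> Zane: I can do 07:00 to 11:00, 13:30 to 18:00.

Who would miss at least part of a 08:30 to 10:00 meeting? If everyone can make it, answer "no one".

Uma

Uma free: 06:00-07:00, 09:00-15:30 (invert busy blocks within the working day).
Zane free: 07:00-11:00, 13:30-18:00.
Uma: not fully free for 08:30-10:00. Zane: free for 08:30-10:00.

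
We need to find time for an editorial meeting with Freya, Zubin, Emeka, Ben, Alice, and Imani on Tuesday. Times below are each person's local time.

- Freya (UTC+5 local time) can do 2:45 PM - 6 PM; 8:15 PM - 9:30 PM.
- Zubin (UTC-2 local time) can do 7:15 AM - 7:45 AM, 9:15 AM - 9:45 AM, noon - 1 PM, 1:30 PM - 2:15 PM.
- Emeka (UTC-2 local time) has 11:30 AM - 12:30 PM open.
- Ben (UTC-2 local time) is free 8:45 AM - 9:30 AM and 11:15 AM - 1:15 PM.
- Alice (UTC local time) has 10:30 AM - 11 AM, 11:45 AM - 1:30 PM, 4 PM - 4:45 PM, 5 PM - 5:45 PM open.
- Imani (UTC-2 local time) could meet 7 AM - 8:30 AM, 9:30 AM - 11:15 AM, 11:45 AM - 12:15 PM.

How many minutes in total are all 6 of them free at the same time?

Freya in UTC: 09:45-13:00, 15:15-16:30 (subtract 5h to convert from UTC+5).
Zubin in UTC: 09:15-09:45, 11:15-11:45, 14:00-15:00, 15:30-16:15 (add 2h to convert from UTC-2).
Emeka in UTC: 13:30-14:30 (add 2h to convert from UTC-2).
Ben in UTC: 10:45-11:30, 13:15-15:15 (add 2h to convert from UTC-2).
Alice in UTC: 10:30-11:00, 11:45-13:30, 16:00-16:45, 17:00-17:45.
Imani in UTC: 09:00-10:30, 11:30-13:15, 13:45-14:15 (add 2h to convert from UTC-2).
Freya ∩ Zubin: 11:15-11:45, 15:30-16:15.
Freya ∩ Zubin ∩ Emeka: ∅.
Freya ∩ Zubin ∩ Emeka ∩ Ben: ∅.
Freya ∩ Zubin ∩ Emeka ∩ Ben ∩ Alice: ∅.
Freya ∩ Zubin ∩ Emeka ∩ Ben ∩ Alice ∩ Imani: ∅.
There is no time when everyone is free.
There is no common window, so the total is 0 minutes.

0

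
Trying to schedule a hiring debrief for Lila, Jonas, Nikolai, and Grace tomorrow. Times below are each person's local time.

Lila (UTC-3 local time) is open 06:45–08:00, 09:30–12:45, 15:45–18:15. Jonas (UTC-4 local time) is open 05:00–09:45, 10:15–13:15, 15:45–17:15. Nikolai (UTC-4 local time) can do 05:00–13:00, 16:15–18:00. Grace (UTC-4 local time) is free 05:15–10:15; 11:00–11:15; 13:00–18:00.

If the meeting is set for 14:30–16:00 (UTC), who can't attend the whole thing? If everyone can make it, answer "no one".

Lila in UTC: 09:45-11:00, 12:30-15:45, 18:45-21:15 (add 3h to convert from UTC-3).
Jonas in UTC: 09:00-13:45, 14:15-17:15, 19:45-21:15 (add 4h to convert from UTC-4).
Nikolai in UTC: 09:00-17:00, 20:15-22:00 (add 4h to convert from UTC-4).
Grace in UTC: 09:15-14:15, 15:00-15:15, 17:00-22:00 (add 4h to convert from UTC-4).
Lila: not fully free for 14:30-16:00. Jonas: free for 14:30-16:00. Nikolai: free for 14:30-16:00. Grace: not fully free for 14:30-16:00.

Grace, Lila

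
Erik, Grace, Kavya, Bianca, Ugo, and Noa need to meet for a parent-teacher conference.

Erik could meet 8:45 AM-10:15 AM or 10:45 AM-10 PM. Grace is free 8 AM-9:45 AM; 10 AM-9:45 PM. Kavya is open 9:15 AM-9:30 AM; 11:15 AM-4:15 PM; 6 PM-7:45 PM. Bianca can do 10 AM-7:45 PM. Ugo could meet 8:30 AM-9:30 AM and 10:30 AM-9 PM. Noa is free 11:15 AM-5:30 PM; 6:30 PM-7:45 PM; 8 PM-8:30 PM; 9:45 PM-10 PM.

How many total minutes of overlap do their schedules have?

Erik ∩ Grace: 08:45-09:45, 10:00-10:15, 10:45-21:45.
Erik ∩ Grace ∩ Kavya: 09:15-09:30, 11:15-16:15, 18:00-19:45.
Erik ∩ Grace ∩ Kavya ∩ Bianca: 11:15-16:15, 18:00-19:45.
Erik ∩ Grace ∩ Kavya ∩ Bianca ∩ Ugo: 11:15-16:15, 18:00-19:45.
Erik ∩ Grace ∩ Kavya ∩ Bianca ∩ Ugo ∩ Noa: 11:15-16:15, 18:30-19:45.
So the common availability across everyone is 11:15-16:15, 18:30-19:45.
Summing the common windows: 300 + 75 = 375 minutes.

375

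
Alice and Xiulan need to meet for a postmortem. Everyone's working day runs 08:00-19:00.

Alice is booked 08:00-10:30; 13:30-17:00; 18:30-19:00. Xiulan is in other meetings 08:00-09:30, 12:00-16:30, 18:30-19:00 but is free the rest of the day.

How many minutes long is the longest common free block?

Alice free: 10:30-13:30, 17:00-18:30 (invert busy blocks within the working day).
Xiulan free: 09:30-12:00, 16:30-18:30 (invert busy blocks within the working day).
Alice ∩ Xiulan: 10:30-12:00, 17:00-18:30.
The longest is 10:30-12:00 at 90 minutes.

90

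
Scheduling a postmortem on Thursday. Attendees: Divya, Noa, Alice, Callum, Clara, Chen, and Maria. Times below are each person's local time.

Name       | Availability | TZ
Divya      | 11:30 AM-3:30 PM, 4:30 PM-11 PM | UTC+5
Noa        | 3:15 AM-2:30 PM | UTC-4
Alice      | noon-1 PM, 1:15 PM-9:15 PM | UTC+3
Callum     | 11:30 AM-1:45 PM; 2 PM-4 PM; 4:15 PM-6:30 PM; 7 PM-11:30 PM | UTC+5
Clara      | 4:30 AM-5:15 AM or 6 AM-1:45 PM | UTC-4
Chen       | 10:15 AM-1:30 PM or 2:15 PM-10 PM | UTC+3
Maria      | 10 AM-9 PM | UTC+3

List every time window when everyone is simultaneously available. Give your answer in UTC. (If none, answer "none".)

09:00-09:15, 10:15-10:30, 11:30-13:30, 14:00-17:45

Divya in UTC: 06:30-10:30, 11:30-18:00 (subtract 5h to convert from UTC+5).
Noa in UTC: 07:15-18:30 (add 4h to convert from UTC-4).
Alice in UTC: 09:00-10:00, 10:15-18:15 (subtract 3h to convert from UTC+3).
Callum in UTC: 06:30-08:45, 09:00-11:00, 11:15-13:30, 14:00-18:30 (subtract 5h to convert from UTC+5).
Clara in UTC: 08:30-09:15, 10:00-17:45 (add 4h to convert from UTC-4).
Chen in UTC: 07:15-10:30, 11:15-19:00 (subtract 3h to convert from UTC+3).
Maria in UTC: 07:00-18:00 (subtract 3h to convert from UTC+3).
Divya ∩ Noa: 07:15-10:30, 11:30-18:00.
Divya ∩ Noa ∩ Alice: 09:00-10:00, 10:15-10:30, 11:30-18:00.
Divya ∩ Noa ∩ Alice ∩ Callum: 09:00-10:00, 10:15-10:30, 11:30-13:30, 14:00-18:00.
Divya ∩ Noa ∩ Alice ∩ Callum ∩ Clara: 09:00-09:15, 10:15-10:30, 11:30-13:30, 14:00-17:45.
Divya ∩ Noa ∩ Alice ∩ Callum ∩ Clara ∩ Chen: 09:00-09:15, 10:15-10:30, 11:30-13:30, 14:00-17:45.
Divya ∩ Noa ∩ Alice ∩ Callum ∩ Clara ∩ Chen ∩ Maria: 09:00-09:15, 10:15-10:30, 11:30-13:30, 14:00-17:45.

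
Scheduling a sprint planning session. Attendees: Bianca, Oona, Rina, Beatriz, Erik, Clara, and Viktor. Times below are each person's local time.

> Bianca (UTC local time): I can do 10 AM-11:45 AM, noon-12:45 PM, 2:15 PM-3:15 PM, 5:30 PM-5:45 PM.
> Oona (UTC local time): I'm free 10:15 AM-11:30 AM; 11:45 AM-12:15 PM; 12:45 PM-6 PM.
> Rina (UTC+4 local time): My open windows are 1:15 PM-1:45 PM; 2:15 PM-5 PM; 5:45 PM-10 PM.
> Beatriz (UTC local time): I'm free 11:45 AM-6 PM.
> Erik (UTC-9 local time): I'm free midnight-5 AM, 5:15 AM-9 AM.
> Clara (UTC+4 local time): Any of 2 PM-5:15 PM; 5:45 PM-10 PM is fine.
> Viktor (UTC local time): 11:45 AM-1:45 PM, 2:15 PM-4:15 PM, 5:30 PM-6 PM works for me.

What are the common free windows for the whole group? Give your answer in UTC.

Bianca in UTC: 10:00-11:45, 12:00-12:45, 14:15-15:15, 17:30-17:45.
Oona in UTC: 10:15-11:30, 11:45-12:15, 12:45-18:00.
Rina in UTC: 09:15-09:45, 10:15-13:00, 13:45-18:00 (subtract 4h to convert from UTC+4).
Beatriz in UTC: 11:45-18:00.
Erik in UTC: 09:00-14:00, 14:15-18:00 (add 9h to convert from UTC-9).
Clara in UTC: 10:00-13:15, 13:45-18:00 (subtract 4h to convert from UTC+4).
Viktor in UTC: 11:45-13:45, 14:15-16:15, 17:30-18:00.
Bianca ∩ Oona: 10:15-11:30, 12:00-12:15, 14:15-15:15, 17:30-17:45.
Bianca ∩ Oona ∩ Rina: 10:15-11:30, 12:00-12:15, 14:15-15:15, 17:30-17:45.
Bianca ∩ Oona ∩ Rina ∩ Beatriz: 12:00-12:15, 14:15-15:15, 17:30-17:45.
Bianca ∩ Oona ∩ Rina ∩ Beatriz ∩ Erik: 12:00-12:15, 14:15-15:15, 17:30-17:45.
Bianca ∩ Oona ∩ Rina ∩ Beatriz ∩ Erik ∩ Clara: 12:00-12:15, 14:15-15:15, 17:30-17:45.
Bianca ∩ Oona ∩ Rina ∩ Beatriz ∩ Erik ∩ Clara ∩ Viktor: 12:00-12:15, 14:15-15:15, 17:30-17:45.

12:00-12:15, 14:15-15:15, 17:30-17:45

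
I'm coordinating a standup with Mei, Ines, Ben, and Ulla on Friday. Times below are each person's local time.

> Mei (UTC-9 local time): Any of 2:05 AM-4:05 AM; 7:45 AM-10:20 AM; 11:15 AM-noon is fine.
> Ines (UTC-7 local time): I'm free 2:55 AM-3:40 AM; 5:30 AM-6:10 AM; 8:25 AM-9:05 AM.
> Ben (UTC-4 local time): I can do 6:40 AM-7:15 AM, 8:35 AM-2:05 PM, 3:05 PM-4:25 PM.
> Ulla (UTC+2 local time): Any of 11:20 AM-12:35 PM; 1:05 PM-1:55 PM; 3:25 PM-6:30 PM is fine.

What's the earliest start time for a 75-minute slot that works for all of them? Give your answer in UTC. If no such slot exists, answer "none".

none

Mei in UTC: 11:05-13:05, 16:45-19:20, 20:15-21:00 (add 9h to convert from UTC-9).
Ines in UTC: 09:55-10:40, 12:30-13:10, 15:25-16:05 (add 7h to convert from UTC-7).
Ben in UTC: 10:40-11:15, 12:35-18:05, 19:05-20:25 (add 4h to convert from UTC-4).
Ulla in UTC: 09:20-10:35, 11:05-11:55, 13:25-16:30 (subtract 2h to convert from UTC+2).
Mei ∩ Ines: 12:30-13:05.
Mei ∩ Ines ∩ Ben: 12:35-13:05.
Mei ∩ Ines ∩ Ben ∩ Ulla: ∅.
There is no time when everyone is free.
No common window is at least 75 minutes long.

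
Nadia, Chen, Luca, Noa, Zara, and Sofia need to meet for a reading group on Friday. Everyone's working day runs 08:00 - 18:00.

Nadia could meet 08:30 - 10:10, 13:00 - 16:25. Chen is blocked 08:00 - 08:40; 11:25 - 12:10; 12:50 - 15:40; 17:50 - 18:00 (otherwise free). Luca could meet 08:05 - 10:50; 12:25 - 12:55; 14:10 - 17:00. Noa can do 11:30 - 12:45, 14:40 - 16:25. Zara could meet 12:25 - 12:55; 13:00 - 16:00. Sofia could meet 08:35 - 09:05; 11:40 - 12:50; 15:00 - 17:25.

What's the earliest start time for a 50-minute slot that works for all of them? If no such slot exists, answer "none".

none

Nadia free: 08:30-10:10, 13:00-16:25.
Chen free: 08:40-11:25, 12:10-12:50, 15:40-17:50 (invert busy blocks within the working day).
Luca free: 08:05-10:50, 12:25-12:55, 14:10-17:00.
Noa free: 11:30-12:45, 14:40-16:25.
Zara free: 12:25-12:55, 13:00-16:00.
Sofia free: 08:35-09:05, 11:40-12:50, 15:00-17:25.
Nadia ∩ Chen: 08:40-10:10, 15:40-16:25.
Nadia ∩ Chen ∩ Luca: 08:40-10:10, 15:40-16:25.
Nadia ∩ Chen ∩ Luca ∩ Noa: 15:40-16:25.
Nadia ∩ Chen ∩ Luca ∩ Noa ∩ Zara: 15:40-16:00.
Nadia ∩ Chen ∩ Luca ∩ Noa ∩ Zara ∩ Sofia: 15:40-16:00.
So the common availability across everyone is 15:40-16:00.
No common window is at least 50 minutes long.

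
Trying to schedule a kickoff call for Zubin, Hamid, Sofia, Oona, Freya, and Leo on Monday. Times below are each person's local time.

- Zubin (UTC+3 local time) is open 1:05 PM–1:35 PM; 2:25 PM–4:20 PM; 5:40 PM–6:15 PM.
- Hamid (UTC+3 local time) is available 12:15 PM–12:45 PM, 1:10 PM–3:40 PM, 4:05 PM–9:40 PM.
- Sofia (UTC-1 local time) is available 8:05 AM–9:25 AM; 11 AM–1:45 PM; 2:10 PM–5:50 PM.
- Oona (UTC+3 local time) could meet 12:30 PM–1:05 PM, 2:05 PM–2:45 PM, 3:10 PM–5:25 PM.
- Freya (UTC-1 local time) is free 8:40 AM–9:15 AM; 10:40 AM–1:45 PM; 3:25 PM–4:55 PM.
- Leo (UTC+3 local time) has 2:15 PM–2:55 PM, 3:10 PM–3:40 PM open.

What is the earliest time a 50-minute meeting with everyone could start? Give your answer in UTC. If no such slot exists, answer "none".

Zubin in UTC: 10:05-10:35, 11:25-13:20, 14:40-15:15 (subtract 3h to convert from UTC+3).
Hamid in UTC: 09:15-09:45, 10:10-12:40, 13:05-18:40 (subtract 3h to convert from UTC+3).
Sofia in UTC: 09:05-10:25, 12:00-14:45, 15:10-18:50 (add 1h to convert from UTC-1).
Oona in UTC: 09:30-10:05, 11:05-11:45, 12:10-14:25 (subtract 3h to convert from UTC+3).
Freya in UTC: 09:40-10:15, 11:40-14:45, 16:25-17:55 (add 1h to convert from UTC-1).
Leo in UTC: 11:15-11:55, 12:10-12:40 (subtract 3h to convert from UTC+3).
Zubin ∩ Hamid: 10:10-10:35, 11:25-12:40, 13:05-13:20, 14:40-15:15.
Zubin ∩ Hamid ∩ Sofia: 10:10-10:25, 12:00-12:40, 13:05-13:20, 14:40-14:45, 15:10-15:15.
Zubin ∩ Hamid ∩ Sofia ∩ Oona: 12:10-12:40, 13:05-13:20.
Zubin ∩ Hamid ∩ Sofia ∩ Oona ∩ Freya: 12:10-12:40, 13:05-13:20.
Zubin ∩ Hamid ∩ Sofia ∩ Oona ∩ Freya ∩ Leo: 12:10-12:40.
No common window is at least 50 minutes long.

none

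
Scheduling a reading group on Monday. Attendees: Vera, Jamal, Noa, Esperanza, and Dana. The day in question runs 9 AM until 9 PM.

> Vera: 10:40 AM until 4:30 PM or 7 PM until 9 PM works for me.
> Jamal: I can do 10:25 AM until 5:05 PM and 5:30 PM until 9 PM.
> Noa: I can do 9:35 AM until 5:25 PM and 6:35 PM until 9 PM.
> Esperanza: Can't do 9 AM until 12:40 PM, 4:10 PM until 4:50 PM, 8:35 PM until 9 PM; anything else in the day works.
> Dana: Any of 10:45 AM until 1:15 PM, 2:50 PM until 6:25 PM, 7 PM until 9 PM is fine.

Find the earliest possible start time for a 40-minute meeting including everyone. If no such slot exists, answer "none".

14:50

Vera free: 10:40-16:30, 19:00-21:00.
Jamal free: 10:25-17:05, 17:30-21:00.
Noa free: 09:35-17:25, 18:35-21:00.
Esperanza free: 12:40-16:10, 16:50-20:35 (invert busy blocks within the working day).
Dana free: 10:45-13:15, 14:50-18:25, 19:00-21:00.
Vera ∩ Jamal: 10:40-16:30, 19:00-21:00.
Vera ∩ Jamal ∩ Noa: 10:40-16:30, 19:00-21:00.
Vera ∩ Jamal ∩ Noa ∩ Esperanza: 12:40-16:10, 19:00-20:35.
Vera ∩ Jamal ∩ Noa ∩ Esperanza ∩ Dana: 12:40-13:15, 14:50-16:10, 19:00-20:35.
The first common window of at least 40 minutes is 14:50-16:10, so the earliest start is 14:50.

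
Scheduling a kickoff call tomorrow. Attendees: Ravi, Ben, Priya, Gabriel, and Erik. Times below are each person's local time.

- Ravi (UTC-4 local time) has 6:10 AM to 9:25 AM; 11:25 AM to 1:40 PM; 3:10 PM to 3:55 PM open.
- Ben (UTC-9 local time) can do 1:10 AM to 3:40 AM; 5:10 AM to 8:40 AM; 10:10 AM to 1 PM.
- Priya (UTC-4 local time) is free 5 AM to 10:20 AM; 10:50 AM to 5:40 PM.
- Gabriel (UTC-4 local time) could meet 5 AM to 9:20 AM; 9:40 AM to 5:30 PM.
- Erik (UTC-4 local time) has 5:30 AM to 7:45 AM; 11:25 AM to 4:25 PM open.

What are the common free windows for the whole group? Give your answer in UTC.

Ravi in UTC: 10:10-13:25, 15:25-17:40, 19:10-19:55 (add 4h to convert from UTC-4).
Ben in UTC: 10:10-12:40, 14:10-17:40, 19:10-22:00 (add 9h to convert from UTC-9).
Priya in UTC: 09:00-14:20, 14:50-21:40 (add 4h to convert from UTC-4).
Gabriel in UTC: 09:00-13:20, 13:40-21:30 (add 4h to convert from UTC-4).
Erik in UTC: 09:30-11:45, 15:25-20:25 (add 4h to convert from UTC-4).
Ravi ∩ Ben: 10:10-12:40, 15:25-17:40, 19:10-19:55.
Ravi ∩ Ben ∩ Priya: 10:10-12:40, 15:25-17:40, 19:10-19:55.
Ravi ∩ Ben ∩ Priya ∩ Gabriel: 10:10-12:40, 15:25-17:40, 19:10-19:55.
Ravi ∩ Ben ∩ Priya ∩ Gabriel ∩ Erik: 10:10-11:45, 15:25-17:40, 19:10-19:55.
So the common availability across everyone is 10:10-11:45, 15:25-17:40, 19:10-19:55.

10:10-11:45, 15:25-17:40, 19:10-19:55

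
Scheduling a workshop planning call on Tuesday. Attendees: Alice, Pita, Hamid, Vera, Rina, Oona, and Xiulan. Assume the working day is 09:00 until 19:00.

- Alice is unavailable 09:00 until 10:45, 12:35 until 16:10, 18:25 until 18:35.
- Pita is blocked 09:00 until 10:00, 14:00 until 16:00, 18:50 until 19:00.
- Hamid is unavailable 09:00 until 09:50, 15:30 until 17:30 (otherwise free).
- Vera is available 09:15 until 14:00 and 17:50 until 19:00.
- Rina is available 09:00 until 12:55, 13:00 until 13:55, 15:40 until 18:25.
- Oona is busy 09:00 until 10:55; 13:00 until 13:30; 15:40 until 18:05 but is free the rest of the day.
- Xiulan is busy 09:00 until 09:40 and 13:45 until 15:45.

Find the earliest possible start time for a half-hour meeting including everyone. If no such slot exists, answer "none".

Alice free: 10:45-12:35, 16:10-18:25, 18:35-19:00 (invert busy blocks within the working day).
Pita free: 10:00-14:00, 16:00-18:50 (invert busy blocks within the working day).
Hamid free: 09:50-15:30, 17:30-19:00 (invert busy blocks within the working day).
Vera free: 09:15-14:00, 17:50-19:00.
Rina free: 09:00-12:55, 13:00-13:55, 15:40-18:25.
Oona free: 10:55-13:00, 13:30-15:40, 18:05-19:00 (invert busy blocks within the working day).
Xiulan free: 09:40-13:45, 15:45-19:00 (invert busy blocks within the working day).
Alice ∩ Pita: 10:45-12:35, 16:10-18:25, 18:35-18:50.
Alice ∩ Pita ∩ Hamid: 10:45-12:35, 17:30-18:25, 18:35-18:50.
Alice ∩ Pita ∩ Hamid ∩ Vera: 10:45-12:35, 17:50-18:25, 18:35-18:50.
Alice ∩ Pita ∩ Hamid ∩ Vera ∩ Rina: 10:45-12:35, 17:50-18:25.
Alice ∩ Pita ∩ Hamid ∩ Vera ∩ Rina ∩ Oona: 10:55-12:35, 18:05-18:25.
Alice ∩ Pita ∩ Hamid ∩ Vera ∩ Rina ∩ Oona ∩ Xiulan: 10:55-12:35, 18:05-18:25.
The first common window of at least 30 minutes is 10:55-12:35, so the earliest start is 10:55.

10:55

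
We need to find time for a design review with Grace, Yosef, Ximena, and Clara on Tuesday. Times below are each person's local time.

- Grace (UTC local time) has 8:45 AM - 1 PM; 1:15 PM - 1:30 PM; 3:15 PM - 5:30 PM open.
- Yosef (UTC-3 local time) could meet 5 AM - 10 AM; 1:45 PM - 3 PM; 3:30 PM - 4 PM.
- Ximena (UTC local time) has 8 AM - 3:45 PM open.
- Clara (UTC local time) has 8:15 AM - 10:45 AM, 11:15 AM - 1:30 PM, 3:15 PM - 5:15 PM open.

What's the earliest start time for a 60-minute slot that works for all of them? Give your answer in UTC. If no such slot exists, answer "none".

08:45

Grace in UTC: 08:45-13:00, 13:15-13:30, 15:15-17:30.
Yosef in UTC: 08:00-13:00, 16:45-18:00, 18:30-19:00 (add 3h to convert from UTC-3).
Ximena in UTC: 08:00-15:45.
Clara in UTC: 08:15-10:45, 11:15-13:30, 15:15-17:15.
Grace ∩ Yosef: 08:45-13:00, 16:45-17:30.
Grace ∩ Yosef ∩ Ximena: 08:45-13:00.
Grace ∩ Yosef ∩ Ximena ∩ Clara: 08:45-10:45, 11:15-13:00.
The first common window of at least 60 minutes is 08:45-10:45, so the earliest start is 08:45.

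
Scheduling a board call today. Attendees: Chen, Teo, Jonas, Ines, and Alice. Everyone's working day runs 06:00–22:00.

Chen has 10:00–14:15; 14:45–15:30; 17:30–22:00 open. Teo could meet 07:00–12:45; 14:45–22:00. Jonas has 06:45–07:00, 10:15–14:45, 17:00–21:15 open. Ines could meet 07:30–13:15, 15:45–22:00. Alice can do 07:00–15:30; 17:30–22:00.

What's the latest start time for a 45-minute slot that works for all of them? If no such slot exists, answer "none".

Chen ∩ Teo: 10:00-12:45, 14:45-15:30, 17:30-22:00.
Chen ∩ Teo ∩ Jonas: 10:15-12:45, 17:30-21:15.
Chen ∩ Teo ∩ Jonas ∩ Ines: 10:15-12:45, 17:30-21:15.
Chen ∩ Teo ∩ Jonas ∩ Ines ∩ Alice: 10:15-12:45, 17:30-21:15.
Those are the intersection windows.
The last common window of at least 45 minutes is 17:30-21:15; a 45-minute meeting can start as late as 20:30 and still end by 21:15.

20:30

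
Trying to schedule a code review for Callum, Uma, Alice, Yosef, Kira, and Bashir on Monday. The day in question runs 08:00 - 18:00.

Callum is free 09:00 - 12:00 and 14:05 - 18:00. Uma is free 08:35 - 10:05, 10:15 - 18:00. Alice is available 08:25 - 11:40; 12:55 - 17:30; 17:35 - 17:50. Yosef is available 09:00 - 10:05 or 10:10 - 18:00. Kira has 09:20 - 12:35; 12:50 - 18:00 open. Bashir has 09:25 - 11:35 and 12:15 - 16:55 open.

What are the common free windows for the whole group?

Callum ∩ Uma: 09:00-10:05, 10:15-12:00, 14:05-18:00.
Callum ∩ Uma ∩ Alice: 09:00-10:05, 10:15-11:40, 14:05-17:30, 17:35-17:50.
Callum ∩ Uma ∩ Alice ∩ Yosef: 09:00-10:05, 10:15-11:40, 14:05-17:30, 17:35-17:50.
Callum ∩ Uma ∩ Alice ∩ Yosef ∩ Kira: 09:20-10:05, 10:15-11:40, 14:05-17:30, 17:35-17:50.
Callum ∩ Uma ∩ Alice ∩ Yosef ∩ Kira ∩ Bashir: 09:25-10:05, 10:15-11:35, 14:05-16:55.
So the common availability across everyone is 09:25-10:05, 10:15-11:35, 14:05-16:55.

09:25-10:05, 10:15-11:35, 14:05-16:55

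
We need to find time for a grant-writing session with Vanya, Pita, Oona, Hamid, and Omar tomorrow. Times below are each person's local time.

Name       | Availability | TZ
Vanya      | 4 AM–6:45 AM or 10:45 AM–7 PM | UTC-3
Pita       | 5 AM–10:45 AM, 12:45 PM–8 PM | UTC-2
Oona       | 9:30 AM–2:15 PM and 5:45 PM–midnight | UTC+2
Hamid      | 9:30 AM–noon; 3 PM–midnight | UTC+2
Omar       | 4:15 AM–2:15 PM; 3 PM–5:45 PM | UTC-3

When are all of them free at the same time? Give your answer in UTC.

Vanya in UTC: 07:00-09:45, 13:45-22:00 (add 3h to convert from UTC-3).
Pita in UTC: 07:00-12:45, 14:45-22:00 (add 2h to convert from UTC-2).
Oona in UTC: 07:30-12:15, 15:45-22:00 (subtract 2h to convert from UTC+2).
Hamid in UTC: 07:30-10:00, 13:00-22:00 (subtract 2h to convert from UTC+2).
Omar in UTC: 07:15-17:15, 18:00-20:45 (add 3h to convert from UTC-3).
Vanya ∩ Pita: 07:00-09:45, 14:45-22:00.
Vanya ∩ Pita ∩ Oona: 07:30-09:45, 15:45-22:00.
Vanya ∩ Pita ∩ Oona ∩ Hamid: 07:30-09:45, 15:45-22:00.
Vanya ∩ Pita ∩ Oona ∩ Hamid ∩ Omar: 07:30-09:45, 15:45-17:15, 18:00-20:45.
So the common availability across everyone is 07:30-09:45, 15:45-17:15, 18:00-20:45.

07:30-09:45, 15:45-17:15, 18:00-20:45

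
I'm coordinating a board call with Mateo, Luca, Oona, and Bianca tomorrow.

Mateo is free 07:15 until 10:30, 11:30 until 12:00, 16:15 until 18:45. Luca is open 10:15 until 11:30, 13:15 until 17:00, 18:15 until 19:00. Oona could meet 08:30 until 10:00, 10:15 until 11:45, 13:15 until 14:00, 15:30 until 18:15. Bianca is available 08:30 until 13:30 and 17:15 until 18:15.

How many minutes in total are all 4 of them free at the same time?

15

Mateo ∩ Luca: 10:15-10:30, 16:15-17:00, 18:15-18:45.
Mateo ∩ Luca ∩ Oona: 10:15-10:30, 16:15-17:00.
Mateo ∩ Luca ∩ Oona ∩ Bianca: 10:15-10:30.
Those are the intersection windows.
That's a single block of 15 minutes.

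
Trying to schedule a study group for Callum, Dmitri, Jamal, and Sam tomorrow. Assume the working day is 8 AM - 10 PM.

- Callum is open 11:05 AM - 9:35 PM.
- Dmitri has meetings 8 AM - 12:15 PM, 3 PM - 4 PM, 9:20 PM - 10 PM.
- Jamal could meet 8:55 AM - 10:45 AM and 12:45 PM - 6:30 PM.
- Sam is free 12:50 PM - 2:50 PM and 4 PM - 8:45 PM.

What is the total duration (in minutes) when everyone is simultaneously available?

Callum free: 11:05-21:35.
Dmitri free: 12:15-15:00, 16:00-21:20 (invert busy blocks within the working day).
Jamal free: 08:55-10:45, 12:45-18:30.
Sam free: 12:50-14:50, 16:00-20:45.
Callum ∩ Dmitri: 12:15-15:00, 16:00-21:20.
Callum ∩ Dmitri ∩ Jamal: 12:45-15:00, 16:00-18:30.
Callum ∩ Dmitri ∩ Jamal ∩ Sam: 12:50-14:50, 16:00-18:30.
Summing the common windows: 120 + 150 = 270 minutes.

270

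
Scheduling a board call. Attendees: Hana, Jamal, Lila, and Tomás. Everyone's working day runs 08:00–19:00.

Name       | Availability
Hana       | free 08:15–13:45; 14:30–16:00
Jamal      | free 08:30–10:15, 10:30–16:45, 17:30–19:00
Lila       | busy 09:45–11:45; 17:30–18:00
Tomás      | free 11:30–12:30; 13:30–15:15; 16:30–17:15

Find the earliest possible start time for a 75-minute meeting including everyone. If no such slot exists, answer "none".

none

Hana free: 08:15-13:45, 14:30-16:00.
Jamal free: 08:30-10:15, 10:30-16:45, 17:30-19:00.
Lila free: 08:00-09:45, 11:45-17:30, 18:00-19:00 (invert busy blocks within the working day).
Tomás free: 11:30-12:30, 13:30-15:15, 16:30-17:15.
Hana ∩ Jamal: 08:30-10:15, 10:30-13:45, 14:30-16:00.
Hana ∩ Jamal ∩ Lila: 08:30-09:45, 11:45-13:45, 14:30-16:00.
Hana ∩ Jamal ∩ Lila ∩ Tomás: 11:45-12:30, 13:30-13:45, 14:30-15:15.
No common window is at least 75 minutes long.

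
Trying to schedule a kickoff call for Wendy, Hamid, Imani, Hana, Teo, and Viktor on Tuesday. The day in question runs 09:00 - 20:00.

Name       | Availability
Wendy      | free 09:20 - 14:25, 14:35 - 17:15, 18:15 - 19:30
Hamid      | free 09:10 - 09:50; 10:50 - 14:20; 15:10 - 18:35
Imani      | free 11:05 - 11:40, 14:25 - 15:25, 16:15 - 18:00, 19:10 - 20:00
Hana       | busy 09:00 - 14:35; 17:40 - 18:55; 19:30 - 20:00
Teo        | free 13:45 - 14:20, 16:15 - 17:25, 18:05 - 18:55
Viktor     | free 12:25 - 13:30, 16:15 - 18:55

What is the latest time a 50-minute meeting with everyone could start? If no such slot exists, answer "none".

Wendy free: 09:20-14:25, 14:35-17:15, 18:15-19:30.
Hamid free: 09:10-09:50, 10:50-14:20, 15:10-18:35.
Imani free: 11:05-11:40, 14:25-15:25, 16:15-18:00, 19:10-20:00.
Hana free: 14:35-17:40, 18:55-19:30 (invert busy blocks within the working day).
Teo free: 13:45-14:20, 16:15-17:25, 18:05-18:55.
Viktor free: 12:25-13:30, 16:15-18:55.
Wendy ∩ Hamid: 09:20-09:50, 10:50-14:20, 15:10-17:15, 18:15-18:35.
Wendy ∩ Hamid ∩ Imani: 11:05-11:40, 15:10-15:25, 16:15-17:15.
Wendy ∩ Hamid ∩ Imani ∩ Hana: 15:10-15:25, 16:15-17:15.
Wendy ∩ Hamid ∩ Imani ∩ Hana ∩ Teo: 16:15-17:15.
Wendy ∩ Hamid ∩ Imani ∩ Hana ∩ Teo ∩ Viktor: 16:15-17:15.
So the common availability across everyone is 16:15-17:15.
The last common window of at least 50 minutes is 16:15-17:15; a 50-minute meeting can start as late as 16:25 and still end by 17:15.

16:25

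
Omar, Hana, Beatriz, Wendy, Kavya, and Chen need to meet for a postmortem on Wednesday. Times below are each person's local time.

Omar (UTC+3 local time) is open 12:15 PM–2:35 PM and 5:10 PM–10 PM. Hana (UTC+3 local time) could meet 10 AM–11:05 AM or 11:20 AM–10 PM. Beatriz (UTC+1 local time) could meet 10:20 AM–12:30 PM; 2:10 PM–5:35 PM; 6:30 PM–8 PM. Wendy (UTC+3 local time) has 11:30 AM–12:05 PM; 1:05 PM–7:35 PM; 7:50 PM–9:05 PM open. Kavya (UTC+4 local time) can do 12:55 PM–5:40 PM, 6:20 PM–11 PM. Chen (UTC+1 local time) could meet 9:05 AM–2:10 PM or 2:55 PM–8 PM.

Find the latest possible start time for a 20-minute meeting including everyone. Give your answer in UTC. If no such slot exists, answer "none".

Omar in UTC: 09:15-11:35, 14:10-19:00 (subtract 3h to convert from UTC+3).
Hana in UTC: 07:00-08:05, 08:20-19:00 (subtract 3h to convert from UTC+3).
Beatriz in UTC: 09:20-11:30, 13:10-16:35, 17:30-19:00 (subtract 1h to convert from UTC+1).
Wendy in UTC: 08:30-09:05, 10:05-16:35, 16:50-18:05 (subtract 3h to convert from UTC+3).
Kavya in UTC: 08:55-13:40, 14:20-19:00 (subtract 4h to convert from UTC+4).
Chen in UTC: 08:05-13:10, 13:55-19:00 (subtract 1h to convert from UTC+1).
Omar ∩ Hana: 09:15-11:35, 14:10-19:00.
Omar ∩ Hana ∩ Beatriz: 09:20-11:30, 14:10-16:35, 17:30-19:00.
Omar ∩ Hana ∩ Beatriz ∩ Wendy: 10:05-11:30, 14:10-16:35, 17:30-18:05.
Omar ∩ Hana ∩ Beatriz ∩ Wendy ∩ Kavya: 10:05-11:30, 14:20-16:35, 17:30-18:05.
Omar ∩ Hana ∩ Beatriz ∩ Wendy ∩ Kavya ∩ Chen: 10:05-11:30, 14:20-16:35, 17:30-18:05.
So the common availability across everyone is 10:05-11:30, 14:20-16:35, 17:30-18:05.
The last common window of at least 20 minutes is 17:30-18:05; a 20-minute meeting can start as late as 17:45 and still end by 18:05.

17:45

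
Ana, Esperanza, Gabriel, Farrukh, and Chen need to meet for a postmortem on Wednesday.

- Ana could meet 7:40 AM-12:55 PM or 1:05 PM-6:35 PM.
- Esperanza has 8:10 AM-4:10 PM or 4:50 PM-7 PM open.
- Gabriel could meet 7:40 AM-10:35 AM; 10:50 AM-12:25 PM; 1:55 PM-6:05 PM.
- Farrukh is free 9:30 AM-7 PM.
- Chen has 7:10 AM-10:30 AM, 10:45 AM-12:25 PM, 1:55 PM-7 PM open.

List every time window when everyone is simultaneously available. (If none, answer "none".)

Ana ∩ Esperanza: 08:10-12:55, 13:05-16:10, 16:50-18:35.
Ana ∩ Esperanza ∩ Gabriel: 08:10-10:35, 10:50-12:25, 13:55-16:10, 16:50-18:05.
Ana ∩ Esperanza ∩ Gabriel ∩ Farrukh: 09:30-10:35, 10:50-12:25, 13:55-16:10, 16:50-18:05.
Ana ∩ Esperanza ∩ Gabriel ∩ Farrukh ∩ Chen: 09:30-10:30, 10:50-12:25, 13:55-16:10, 16:50-18:05.
Those are the intersection windows.

09:30-10:30, 10:50-12:25, 13:55-16:10, 16:50-18:05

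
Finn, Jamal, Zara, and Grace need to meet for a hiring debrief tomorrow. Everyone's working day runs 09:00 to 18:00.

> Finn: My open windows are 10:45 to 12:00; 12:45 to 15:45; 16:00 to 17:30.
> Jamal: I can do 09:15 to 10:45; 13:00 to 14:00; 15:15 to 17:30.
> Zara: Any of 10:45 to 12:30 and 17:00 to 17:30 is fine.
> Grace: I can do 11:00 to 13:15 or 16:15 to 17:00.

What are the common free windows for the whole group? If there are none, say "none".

none

Finn ∩ Jamal: 13:00-14:00, 15:15-15:45, 16:00-17:30.
Finn ∩ Jamal ∩ Zara: 17:00-17:30.
Finn ∩ Jamal ∩ Zara ∩ Grace: ∅.
There is no time when everyone is free.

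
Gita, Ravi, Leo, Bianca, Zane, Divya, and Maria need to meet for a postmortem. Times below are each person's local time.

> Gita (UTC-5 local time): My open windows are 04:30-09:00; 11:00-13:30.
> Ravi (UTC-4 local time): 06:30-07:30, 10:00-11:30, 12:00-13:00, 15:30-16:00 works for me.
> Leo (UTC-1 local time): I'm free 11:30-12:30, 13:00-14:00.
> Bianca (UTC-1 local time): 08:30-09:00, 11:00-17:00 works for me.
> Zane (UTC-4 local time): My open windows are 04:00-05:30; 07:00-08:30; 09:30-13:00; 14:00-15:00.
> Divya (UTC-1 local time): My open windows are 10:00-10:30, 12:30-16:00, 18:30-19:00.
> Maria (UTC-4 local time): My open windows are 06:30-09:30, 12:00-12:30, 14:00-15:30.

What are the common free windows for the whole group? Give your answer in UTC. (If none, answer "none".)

none

Gita in UTC: 09:30-14:00, 16:00-18:30 (add 5h to convert from UTC-5).
Ravi in UTC: 10:30-11:30, 14:00-15:30, 16:00-17:00, 19:30-20:00 (add 4h to convert from UTC-4).
Leo in UTC: 12:30-13:30, 14:00-15:00 (add 1h to convert from UTC-1).
Bianca in UTC: 09:30-10:00, 12:00-18:00 (add 1h to convert from UTC-1).
Zane in UTC: 08:00-09:30, 11:00-12:30, 13:30-17:00, 18:00-19:00 (add 4h to convert from UTC-4).
Divya in UTC: 11:00-11:30, 13:30-17:00, 19:30-20:00 (add 1h to convert from UTC-1).
Maria in UTC: 10:30-13:30, 16:00-16:30, 18:00-19:30 (add 4h to convert from UTC-4).
Gita ∩ Ravi: 10:30-11:30, 16:00-17:00.
Gita ∩ Ravi ∩ Leo: ∅.
Gita ∩ Ravi ∩ Leo ∩ Bianca: ∅.
Gita ∩ Ravi ∩ Leo ∩ Bianca ∩ Zane: ∅.
Gita ∩ Ravi ∩ Leo ∩ Bianca ∩ Zane ∩ Divya: ∅.
Gita ∩ Ravi ∩ Leo ∩ Bianca ∩ Zane ∩ Divya ∩ Maria: ∅.
There is no time when everyone is free.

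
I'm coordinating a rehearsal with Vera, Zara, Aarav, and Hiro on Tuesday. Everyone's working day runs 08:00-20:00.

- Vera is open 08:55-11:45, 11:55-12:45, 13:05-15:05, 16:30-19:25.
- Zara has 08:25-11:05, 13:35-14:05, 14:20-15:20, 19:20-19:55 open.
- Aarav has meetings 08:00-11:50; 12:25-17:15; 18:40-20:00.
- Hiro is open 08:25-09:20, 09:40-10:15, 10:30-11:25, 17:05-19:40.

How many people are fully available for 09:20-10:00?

Vera free: 08:55-11:45, 11:55-12:45, 13:05-15:05, 16:30-19:25.
Zara free: 08:25-11:05, 13:35-14:05, 14:20-15:20, 19:20-19:55.
Aarav free: 11:50-12:25, 17:15-18:40 (invert busy blocks within the working day).
Hiro free: 08:25-09:20, 09:40-10:15, 10:30-11:25, 17:05-19:40.
Vera and Zara can make the full 09:20-10:00 slot — that's 2.

2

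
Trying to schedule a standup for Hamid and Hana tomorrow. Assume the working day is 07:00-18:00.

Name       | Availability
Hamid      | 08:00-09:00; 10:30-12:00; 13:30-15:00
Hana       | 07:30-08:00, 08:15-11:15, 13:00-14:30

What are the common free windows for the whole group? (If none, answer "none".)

Hamid ∩ Hana: 08:15-09:00, 10:30-11:15, 13:30-14:30.
So the common availability across everyone is 08:15-09:00, 10:30-11:15, 13:30-14:30.

08:15-09:00, 10:30-11:15, 13:30-14:30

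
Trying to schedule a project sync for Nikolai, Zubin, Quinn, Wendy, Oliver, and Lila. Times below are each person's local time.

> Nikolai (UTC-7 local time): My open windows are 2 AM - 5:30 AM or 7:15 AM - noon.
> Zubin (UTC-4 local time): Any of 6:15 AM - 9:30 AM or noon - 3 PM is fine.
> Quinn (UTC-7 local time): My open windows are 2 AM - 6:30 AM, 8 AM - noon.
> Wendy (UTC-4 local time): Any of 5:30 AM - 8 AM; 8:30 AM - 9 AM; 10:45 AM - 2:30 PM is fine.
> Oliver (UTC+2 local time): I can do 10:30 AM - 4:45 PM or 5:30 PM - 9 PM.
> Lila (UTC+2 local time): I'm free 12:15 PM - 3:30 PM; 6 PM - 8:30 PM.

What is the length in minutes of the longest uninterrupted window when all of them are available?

Nikolai in UTC: 09:00-12:30, 14:15-19:00 (add 7h to convert from UTC-7).
Zubin in UTC: 10:15-13:30, 16:00-19:00 (add 4h to convert from UTC-4).
Quinn in UTC: 09:00-13:30, 15:00-19:00 (add 7h to convert from UTC-7).
Wendy in UTC: 09:30-12:00, 12:30-13:00, 14:45-18:30 (add 4h to convert from UTC-4).
Oliver in UTC: 08:30-14:45, 15:30-19:00 (subtract 2h to convert from UTC+2).
Lila in UTC: 10:15-13:30, 16:00-18:30 (subtract 2h to convert from UTC+2).
Nikolai ∩ Zubin: 10:15-12:30, 16:00-19:00.
Nikolai ∩ Zubin ∩ Quinn: 10:15-12:30, 16:00-19:00.
Nikolai ∩ Zubin ∩ Quinn ∩ Wendy: 10:15-12:00, 16:00-18:30.
Nikolai ∩ Zubin ∩ Quinn ∩ Wendy ∩ Oliver: 10:15-12:00, 16:00-18:30.
Nikolai ∩ Zubin ∩ Quinn ∩ Wendy ∩ Oliver ∩ Lila: 10:15-12:00, 16:00-18:30.
The longest is 16:00-18:30 at 150 minutes.

150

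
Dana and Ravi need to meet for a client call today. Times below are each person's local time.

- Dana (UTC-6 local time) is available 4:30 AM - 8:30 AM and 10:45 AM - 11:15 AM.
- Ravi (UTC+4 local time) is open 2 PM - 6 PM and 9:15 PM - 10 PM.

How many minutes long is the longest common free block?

210

Dana in UTC: 10:30-14:30, 16:45-17:15 (add 6h to convert from UTC-6).
Ravi in UTC: 10:00-14:00, 17:15-18:00 (subtract 4h to convert from UTC+4).
Dana ∩ Ravi: 10:30-14:00.
Those are the intersection windows.
The longest is 10:30-14:00 at 210 minutes.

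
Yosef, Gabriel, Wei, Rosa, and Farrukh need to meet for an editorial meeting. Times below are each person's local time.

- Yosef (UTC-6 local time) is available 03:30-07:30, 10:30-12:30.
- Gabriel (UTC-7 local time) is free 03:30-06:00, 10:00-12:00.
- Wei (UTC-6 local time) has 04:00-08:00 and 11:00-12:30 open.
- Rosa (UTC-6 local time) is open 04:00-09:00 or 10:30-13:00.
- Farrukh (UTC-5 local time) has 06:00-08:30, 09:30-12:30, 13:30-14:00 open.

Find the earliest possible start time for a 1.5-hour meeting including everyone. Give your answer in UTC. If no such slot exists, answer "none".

11:00

Yosef in UTC: 09:30-13:30, 16:30-18:30 (add 6h to convert from UTC-6).
Gabriel in UTC: 10:30-13:00, 17:00-19:00 (add 7h to convert from UTC-7).
Wei in UTC: 10:00-14:00, 17:00-18:30 (add 6h to convert from UTC-6).
Rosa in UTC: 10:00-15:00, 16:30-19:00 (add 6h to convert from UTC-6).
Farrukh in UTC: 11:00-13:30, 14:30-17:30, 18:30-19:00 (add 5h to convert from UTC-5).
Yosef ∩ Gabriel: 10:30-13:00, 17:00-18:30.
Yosef ∩ Gabriel ∩ Wei: 10:30-13:00, 17:00-18:30.
Yosef ∩ Gabriel ∩ Wei ∩ Rosa: 10:30-13:00, 17:00-18:30.
Yosef ∩ Gabriel ∩ Wei ∩ Rosa ∩ Farrukh: 11:00-13:00, 17:00-17:30.
Those are the intersection windows.
The first common window of at least 90 minutes is 11:00-13:00, so the earliest start is 11:00.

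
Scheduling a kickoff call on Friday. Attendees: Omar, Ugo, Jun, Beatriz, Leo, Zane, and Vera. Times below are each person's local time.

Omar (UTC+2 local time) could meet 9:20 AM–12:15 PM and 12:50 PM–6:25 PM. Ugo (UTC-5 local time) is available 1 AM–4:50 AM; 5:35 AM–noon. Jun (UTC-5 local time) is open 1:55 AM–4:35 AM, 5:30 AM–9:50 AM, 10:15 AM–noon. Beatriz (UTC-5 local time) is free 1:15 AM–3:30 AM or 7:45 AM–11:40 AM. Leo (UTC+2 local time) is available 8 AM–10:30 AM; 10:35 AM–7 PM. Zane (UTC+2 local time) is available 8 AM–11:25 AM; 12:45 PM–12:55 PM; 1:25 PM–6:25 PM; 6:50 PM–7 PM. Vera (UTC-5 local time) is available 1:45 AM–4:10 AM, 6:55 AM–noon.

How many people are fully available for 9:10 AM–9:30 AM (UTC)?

Omar in UTC: 07:20-10:15, 10:50-16:25 (subtract 2h to convert from UTC+2).
Ugo in UTC: 06:00-09:50, 10:35-17:00 (add 5h to convert from UTC-5).
Jun in UTC: 06:55-09:35, 10:30-14:50, 15:15-17:00 (add 5h to convert from UTC-5).
Beatriz in UTC: 06:15-08:30, 12:45-16:40 (add 5h to convert from UTC-5).
Leo in UTC: 06:00-08:30, 08:35-17:00 (subtract 2h to convert from UTC+2).
Zane in UTC: 06:00-09:25, 10:45-10:55, 11:25-16:25, 16:50-17:00 (subtract 2h to convert from UTC+2).
Vera in UTC: 06:45-09:10, 11:55-17:00 (add 5h to convert from UTC-5).
Omar, Ugo, Jun, and Leo can make the full 09:10-09:30 slot — that's 4.

4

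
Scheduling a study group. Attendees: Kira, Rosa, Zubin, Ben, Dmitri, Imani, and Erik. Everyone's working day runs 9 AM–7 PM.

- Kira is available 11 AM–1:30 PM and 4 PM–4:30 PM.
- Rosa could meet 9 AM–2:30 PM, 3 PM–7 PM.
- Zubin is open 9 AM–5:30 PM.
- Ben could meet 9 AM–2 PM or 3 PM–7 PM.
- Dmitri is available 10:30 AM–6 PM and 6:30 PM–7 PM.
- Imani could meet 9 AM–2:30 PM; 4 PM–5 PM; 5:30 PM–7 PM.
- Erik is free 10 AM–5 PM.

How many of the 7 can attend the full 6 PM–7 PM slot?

Rosa, Ben, and Imani can make the full 18:00-19:00 slot — that's 3.

3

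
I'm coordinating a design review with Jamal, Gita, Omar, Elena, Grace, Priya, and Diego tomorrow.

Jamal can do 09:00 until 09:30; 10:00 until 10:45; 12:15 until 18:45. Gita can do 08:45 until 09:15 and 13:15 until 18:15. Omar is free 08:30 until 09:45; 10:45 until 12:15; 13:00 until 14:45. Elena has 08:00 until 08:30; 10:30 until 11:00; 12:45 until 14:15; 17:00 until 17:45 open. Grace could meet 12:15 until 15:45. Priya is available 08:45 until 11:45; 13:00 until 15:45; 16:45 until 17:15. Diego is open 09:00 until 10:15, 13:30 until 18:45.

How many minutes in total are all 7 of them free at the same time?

Jamal ∩ Gita: 09:00-09:15, 13:15-18:15.
Jamal ∩ Gita ∩ Omar: 09:00-09:15, 13:15-14:45.
Jamal ∩ Gita ∩ Omar ∩ Elena: 13:15-14:15.
Jamal ∩ Gita ∩ Omar ∩ Elena ∩ Grace: 13:15-14:15.
Jamal ∩ Gita ∩ Omar ∩ Elena ∩ Grace ∩ Priya: 13:15-14:15.
Jamal ∩ Gita ∩ Omar ∩ Elena ∩ Grace ∩ Priya ∩ Diego: 13:30-14:15.
That's a single block of 45 minutes.

45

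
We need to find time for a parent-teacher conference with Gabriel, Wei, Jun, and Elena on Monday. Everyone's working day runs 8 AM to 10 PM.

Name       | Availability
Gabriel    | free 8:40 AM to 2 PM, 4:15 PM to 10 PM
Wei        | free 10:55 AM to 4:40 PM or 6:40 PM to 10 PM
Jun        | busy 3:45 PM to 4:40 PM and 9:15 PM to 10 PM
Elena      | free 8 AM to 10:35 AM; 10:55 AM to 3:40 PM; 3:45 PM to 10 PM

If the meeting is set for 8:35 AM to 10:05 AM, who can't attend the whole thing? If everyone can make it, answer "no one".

Gabriel, Wei

Gabriel free: 08:40-14:00, 16:15-22:00.
Wei free: 10:55-16:40, 18:40-22:00.
Jun free: 08:00-15:45, 16:40-21:15 (invert busy blocks within the working day).
Elena free: 08:00-10:35, 10:55-15:40, 15:45-22:00.
Gabriel: not fully free for 08:35-10:05. Wei: not fully free for 08:35-10:05. Jun: free for 08:35-10:05. Elena: free for 08:35-10:05.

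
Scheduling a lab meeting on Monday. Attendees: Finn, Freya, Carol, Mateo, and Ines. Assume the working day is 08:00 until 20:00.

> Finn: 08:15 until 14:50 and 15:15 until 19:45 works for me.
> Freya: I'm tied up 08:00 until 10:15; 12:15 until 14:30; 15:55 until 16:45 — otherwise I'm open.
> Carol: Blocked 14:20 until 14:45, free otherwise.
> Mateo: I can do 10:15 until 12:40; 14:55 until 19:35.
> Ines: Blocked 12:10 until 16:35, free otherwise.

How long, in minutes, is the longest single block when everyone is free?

170

Finn free: 08:15-14:50, 15:15-19:45.
Freya free: 10:15-12:15, 14:30-15:55, 16:45-20:00 (invert busy blocks within the working day).
Carol free: 08:00-14:20, 14:45-20:00 (invert busy blocks within the working day).
Mateo free: 10:15-12:40, 14:55-19:35.
Ines free: 08:00-12:10, 16:35-20:00 (invert busy blocks within the working day).
Finn ∩ Freya: 10:15-12:15, 14:30-14:50, 15:15-15:55, 16:45-19:45.
Finn ∩ Freya ∩ Carol: 10:15-12:15, 14:45-14:50, 15:15-15:55, 16:45-19:45.
Finn ∩ Freya ∩ Carol ∩ Mateo: 10:15-12:15, 15:15-15:55, 16:45-19:35.
Finn ∩ Freya ∩ Carol ∩ Mateo ∩ Ines: 10:15-12:10, 16:45-19:35.
Those are the intersection windows.
The longest is 16:45-19:35 at 170 minutes.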